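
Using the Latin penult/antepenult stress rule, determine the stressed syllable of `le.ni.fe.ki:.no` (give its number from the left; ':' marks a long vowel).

Classical Latin: stress the penult if heavy (long vowel or closed), else the antepenult.
Weights: 3 fe L, 4 ki: H, 5 no L.
The penult (syllable 4, ki:) is heavy, so it takes stress.
Stress on syllable 4: le.ni.fe.ˈki:.no.

4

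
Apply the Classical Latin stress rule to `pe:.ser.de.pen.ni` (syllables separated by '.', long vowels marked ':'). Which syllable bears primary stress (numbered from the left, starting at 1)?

Classical Latin: stress the penult if heavy (long vowel or closed), else the antepenult.
Weights: 3 de L, 4 pen H, 5 ni L.
The penult (syllable 4, pen) is heavy, so it takes stress.
Stress on syllable 4: pe:.ser.de.ˈpen.ni.

4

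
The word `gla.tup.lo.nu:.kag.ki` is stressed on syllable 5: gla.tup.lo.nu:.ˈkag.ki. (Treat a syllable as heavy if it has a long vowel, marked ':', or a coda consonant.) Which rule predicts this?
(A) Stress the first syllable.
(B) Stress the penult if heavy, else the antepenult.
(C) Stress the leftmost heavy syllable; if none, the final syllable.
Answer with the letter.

Rule A → syllable 1 (observed: 5).
Rule B → syllable 5 ✓.
Rule C → syllable 2 (observed: 5).

B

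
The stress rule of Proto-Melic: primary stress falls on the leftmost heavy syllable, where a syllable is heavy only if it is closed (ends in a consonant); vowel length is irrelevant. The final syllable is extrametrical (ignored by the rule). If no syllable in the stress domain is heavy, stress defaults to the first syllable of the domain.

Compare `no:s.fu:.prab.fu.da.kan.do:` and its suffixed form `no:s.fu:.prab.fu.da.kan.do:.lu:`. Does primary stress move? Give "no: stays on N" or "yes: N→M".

Base `no:s.fu:.prab.fu.da.kan.do:` (7 syllables):
  The final syllable (7, do:) is extrametrical; the stress domain is syllables 1–6.
  Weights: 1 no:s H, 2 fu: L, 3 prab H, 4 fu L, 5 da L, 6 kan H.
  Heavy syllables in the domain: 1, 3, 6. The leftmost is syllable 1 (no:s).
  → primary stress on syllable 1.
Suffixed `no:s.fu:.prab.fu.da.kan.do:.lu:` (8 syllables):
  The final syllable (8, lu:) is extrametrical; the stress domain is syllables 1–7.
  Weights: 1 no:s H, 2 fu: L, 3 prab H, 4 fu L, 5 da L, 6 kan H, 7 do: L.
  Heavy syllables in the domain: 1, 3, 6. The leftmost is syllable 1 (no:s).
  → primary stress on syllable 1.

no: stays on 1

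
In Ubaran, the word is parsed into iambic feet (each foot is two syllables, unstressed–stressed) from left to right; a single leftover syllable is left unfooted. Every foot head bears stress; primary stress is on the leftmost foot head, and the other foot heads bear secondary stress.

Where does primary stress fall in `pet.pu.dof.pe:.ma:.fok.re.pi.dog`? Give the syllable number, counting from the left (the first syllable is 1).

Parse left to right into iambic (σˈσ) feet: (pet.ˈpu) (dof.ˈpe:) (ma:.ˈfok) (re.ˈpi) dog. Syllable 9 is left unfooted.
Foot heads (stressed positions): 2, 4, 6, 8.
End Rule Leftmost: primary stress on the leftmost head = syllable 2.
Primary stress: syllable 2 → pet.ˈpu.dof.pe:.ma:.fok.re.pi.dog.

2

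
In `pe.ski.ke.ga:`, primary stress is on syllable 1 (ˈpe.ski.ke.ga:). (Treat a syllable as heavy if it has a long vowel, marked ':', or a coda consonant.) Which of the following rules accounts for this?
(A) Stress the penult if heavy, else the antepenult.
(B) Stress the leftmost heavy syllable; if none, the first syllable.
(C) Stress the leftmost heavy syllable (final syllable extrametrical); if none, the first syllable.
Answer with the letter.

Rule A → syllable 2 (observed: 1).
Rule B → syllable 4 (observed: 1).
Rule C → syllable 1 ✓.

C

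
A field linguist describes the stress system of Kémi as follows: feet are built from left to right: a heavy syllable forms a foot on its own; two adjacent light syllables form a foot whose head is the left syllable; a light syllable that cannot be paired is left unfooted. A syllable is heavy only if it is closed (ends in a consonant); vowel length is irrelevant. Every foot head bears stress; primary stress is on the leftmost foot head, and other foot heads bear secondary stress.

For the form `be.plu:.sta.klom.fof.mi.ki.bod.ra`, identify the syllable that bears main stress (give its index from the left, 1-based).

1

Weights: 1 be L, 2 plu: L, 3 sta L, 4 klom H, 5 fof H, 6 mi L, 7 ki L, 8 bod H, 9 ra L.
Parse left to right (heavy = foot alone; LL = one foot; stranded L unfooted): (ˈbe.plu:) sta (ˈklom) (ˈfof) (ˈmi.ki) (ˈbod) ra.
Foot heads: 1, 4, 5, 6, 8.
Primary stress on the leftmost head = syllable 1.
Primary stress: syllable 1 → ˈbe.plu:.sta.klom.fof.mi.ki.bod.ra.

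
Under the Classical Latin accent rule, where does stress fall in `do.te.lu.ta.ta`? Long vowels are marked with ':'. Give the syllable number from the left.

Classical Latin: stress the penult if heavy (long vowel or closed), else the antepenult.
Weights: 3 lu L, 4 ta L, 5 ta L.
The penult (syllable 4, ta) is light, so stress falls on the antepenult (syllable 3, lu).
Stress on syllable 3: do.te.ˈlu.ta.ta.

3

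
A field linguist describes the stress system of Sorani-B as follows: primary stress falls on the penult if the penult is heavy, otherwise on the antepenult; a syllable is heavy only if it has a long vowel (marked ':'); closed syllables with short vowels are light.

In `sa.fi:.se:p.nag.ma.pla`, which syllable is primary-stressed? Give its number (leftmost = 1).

Weights: 4 nag L, 5 ma L, 6 pla L.
The penult (syllable 5, ma) is light, so stress falls on the antepenult (syllable 4, nag).
Primary stress: syllable 4 → sa.fi:.se:p.ˈnag.ma.pla.

4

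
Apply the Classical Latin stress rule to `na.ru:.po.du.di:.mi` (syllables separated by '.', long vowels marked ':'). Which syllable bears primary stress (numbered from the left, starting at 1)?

5

Classical Latin: stress the penult if heavy (long vowel or closed), else the antepenult.
Weights: 4 du L, 5 di: H, 6 mi L.
The penult (syllable 5, di:) is heavy, so it takes stress.
Stress on syllable 5: na.ru:.po.du.ˈdi:.mi.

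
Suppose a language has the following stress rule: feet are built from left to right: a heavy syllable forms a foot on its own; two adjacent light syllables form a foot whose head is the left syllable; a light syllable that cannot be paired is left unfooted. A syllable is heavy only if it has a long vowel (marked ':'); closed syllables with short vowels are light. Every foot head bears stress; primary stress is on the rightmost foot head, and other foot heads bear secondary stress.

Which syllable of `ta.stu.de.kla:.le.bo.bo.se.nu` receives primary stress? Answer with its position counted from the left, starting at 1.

7

Weights: 1 ta L, 2 stu L, 3 de L, 4 kla: H, 5 le L, 6 bo L, 7 bo L, 8 se L, 9 nu L.
Parse left to right (heavy = foot alone; LL = one foot; stranded L unfooted): (ˈta.stu) de (ˈkla:) (ˈle.bo) (ˈbo.se) nu.
Foot heads: 1, 4, 5, 7.
Primary stress on the rightmost head = syllable 7.
Primary stress: syllable 7 → ta.stu.de.kla:.le.bo.ˈbo.se.nu.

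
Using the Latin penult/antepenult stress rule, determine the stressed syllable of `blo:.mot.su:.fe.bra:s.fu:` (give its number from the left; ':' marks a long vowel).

Classical Latin: stress the penult if heavy (long vowel or closed), else the antepenult.
Weights: 4 fe L, 5 bra:s H, 6 fu: H.
The penult (syllable 5, bra:s) is heavy, so it takes stress.
Stress on syllable 5: blo:.mot.su:.fe.ˈbra:s.fu:.

5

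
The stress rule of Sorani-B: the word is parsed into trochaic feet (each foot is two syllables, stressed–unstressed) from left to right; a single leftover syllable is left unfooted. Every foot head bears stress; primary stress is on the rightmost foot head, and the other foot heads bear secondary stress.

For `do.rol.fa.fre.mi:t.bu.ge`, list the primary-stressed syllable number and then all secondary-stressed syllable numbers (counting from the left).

Parse left to right into trochaic (ˈσσ) feet: (ˈdo.rol) (ˈfa.fre) (ˈmi:t.bu) ge. Syllable 7 is left unfooted.
Foot heads (stressed positions): 1, 3, 5.
End Rule Rightmost: primary stress on the rightmost head = syllable 5.
Secondary stress on 1, 3: ˌdo.rol.ˌfa.fre.ˈmi:t.bu.ge.

primary 5, secondary 1, 3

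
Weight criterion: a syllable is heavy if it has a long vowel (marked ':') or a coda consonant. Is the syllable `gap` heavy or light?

heavy

`gap`: short vowel, closed (coda /p/). Closed → heavy.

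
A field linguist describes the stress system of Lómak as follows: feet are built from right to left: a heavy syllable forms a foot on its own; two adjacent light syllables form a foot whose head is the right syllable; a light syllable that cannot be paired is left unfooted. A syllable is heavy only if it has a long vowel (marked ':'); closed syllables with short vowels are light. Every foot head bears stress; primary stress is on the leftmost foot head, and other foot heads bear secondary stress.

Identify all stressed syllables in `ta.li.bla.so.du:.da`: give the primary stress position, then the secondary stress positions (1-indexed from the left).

Weights: 1 ta L, 2 li L, 3 bla L, 4 so L, 5 du: H, 6 da L.
Parse right to left (heavy = foot alone; LL = one foot; stranded L unfooted): (ta.ˈli) (bla.ˈso) (ˈdu:) da.
Foot heads: 2, 4, 5.
Primary stress on the leftmost head = syllable 2.
Secondary stress on 4, 5: ta.ˈli.bla.ˌso.ˌdu:.da.

primary 2, secondary 4, 5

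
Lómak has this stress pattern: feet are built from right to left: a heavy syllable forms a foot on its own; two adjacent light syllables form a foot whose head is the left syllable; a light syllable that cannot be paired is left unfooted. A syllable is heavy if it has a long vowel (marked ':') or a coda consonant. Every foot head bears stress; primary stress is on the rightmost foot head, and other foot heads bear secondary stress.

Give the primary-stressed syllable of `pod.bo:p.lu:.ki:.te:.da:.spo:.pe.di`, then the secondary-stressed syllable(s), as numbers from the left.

primary 8, secondary 1, 2, 3, 4, 5, 6, 7

Weights: 1 pod H, 2 bo:p H, 3 lu: H, 4 ki: H, 5 te: H, 6 da: H, 7 spo: H, 8 pe L, 9 di L.
Parse right to left (heavy = foot alone; LL = one foot; stranded L unfooted): (ˈpod) (ˈbo:p) (ˈlu:) (ˈki:) (ˈte:) (ˈda:) (ˈspo:) (ˈpe.di).
Foot heads: 1, 2, 3, 4, 5, 6, 7, 8.
Primary stress on the rightmost head = syllable 8.
Secondary stress on 1, 2, 3, 4, 5, 6, 7: ˌpod.ˌbo:p.ˌlu:.ˌki:.ˌte:.ˌda:.ˌspo:.ˈpe.di.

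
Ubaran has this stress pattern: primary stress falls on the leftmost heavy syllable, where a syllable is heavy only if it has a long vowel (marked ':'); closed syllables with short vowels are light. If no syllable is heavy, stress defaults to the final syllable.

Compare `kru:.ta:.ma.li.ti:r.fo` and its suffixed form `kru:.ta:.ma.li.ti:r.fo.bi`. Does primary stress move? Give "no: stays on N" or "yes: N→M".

no: stays on 1

Base `kru:.ta:.ma.li.ti:r.fo` (6 syllables):
  Weights: 1 kru: H, 2 ta: H, 3 ma L, 4 li L, 5 ti:r H, 6 fo L.
  Heavy syllables in the domain: 1, 2, 5. The leftmost is syllable 1 (kru:).
  → primary stress on syllable 1.
Suffixed `kru:.ta:.ma.li.ti:r.fo.bi` (7 syllables):
  Weights: 1 kru: H, 2 ta: H, 3 ma L, 4 li L, 5 ti:r H, 6 fo L, 7 bi L.
  Heavy syllables in the domain: 1, 2, 5. The leftmost is syllable 1 (kru:).
  → primary stress on syllable 1.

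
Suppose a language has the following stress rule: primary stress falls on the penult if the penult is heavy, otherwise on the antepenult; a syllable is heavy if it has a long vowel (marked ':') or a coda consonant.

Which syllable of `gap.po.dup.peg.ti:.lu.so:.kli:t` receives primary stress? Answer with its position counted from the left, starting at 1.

Weights: 6 lu L, 7 so: H, 8 kli:t H.
The penult (syllable 7, so:) is heavy, so it takes stress.
Primary stress: syllable 7 → gap.po.dup.peg.ti:.lu.ˈso:.kli:t.

7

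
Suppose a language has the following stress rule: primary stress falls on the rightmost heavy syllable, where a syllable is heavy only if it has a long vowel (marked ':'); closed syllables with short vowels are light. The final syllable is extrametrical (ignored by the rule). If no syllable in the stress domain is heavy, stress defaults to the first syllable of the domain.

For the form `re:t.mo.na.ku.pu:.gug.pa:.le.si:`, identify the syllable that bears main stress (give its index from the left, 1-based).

7

The final syllable (9, si:) is extrametrical; the stress domain is syllables 1–8.
Weights: 1 re:t H, 2 mo L, 3 na L, 4 ku L, 5 pu: H, 6 gug L, 7 pa: H, 8 le L.
Heavy syllables in the domain: 1, 5, 7. The rightmost is syllable 7 (pa:).
Primary stress: syllable 7 → re:t.mo.na.ku.pu:.gug.ˈpa:.le.si:.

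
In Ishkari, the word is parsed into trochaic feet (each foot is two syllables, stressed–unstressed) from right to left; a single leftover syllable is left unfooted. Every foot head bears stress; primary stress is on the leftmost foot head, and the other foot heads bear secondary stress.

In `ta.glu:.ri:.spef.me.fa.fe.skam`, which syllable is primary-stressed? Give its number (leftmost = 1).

Parse right to left into trochaic (ˈσσ) feet: (ˈta.glu:) (ˈri:.spef) (ˈme.fa) (ˈfe.skam).
Foot heads (stressed positions): 1, 3, 5, 7.
End Rule Leftmost: primary stress on the leftmost head = syllable 1.
Primary stress: syllable 1 → ˈta.glu:.ri:.spef.me.fa.fe.skam.

1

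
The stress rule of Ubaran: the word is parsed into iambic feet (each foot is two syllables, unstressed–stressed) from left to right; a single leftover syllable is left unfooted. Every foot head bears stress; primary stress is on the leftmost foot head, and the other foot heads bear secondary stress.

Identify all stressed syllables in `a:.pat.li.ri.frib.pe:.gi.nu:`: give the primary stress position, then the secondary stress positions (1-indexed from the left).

primary 2, secondary 4, 6, 8

Parse left to right into iambic (σˈσ) feet: (a:.ˈpat) (li.ˈri) (frib.ˈpe:) (gi.ˈnu:).
Foot heads (stressed positions): 2, 4, 6, 8.
End Rule Leftmost: primary stress on the leftmost head = syllable 2.
Secondary stress on 4, 6, 8: a:.ˈpat.li.ˌri.frib.ˌpe:.gi.ˌnu:.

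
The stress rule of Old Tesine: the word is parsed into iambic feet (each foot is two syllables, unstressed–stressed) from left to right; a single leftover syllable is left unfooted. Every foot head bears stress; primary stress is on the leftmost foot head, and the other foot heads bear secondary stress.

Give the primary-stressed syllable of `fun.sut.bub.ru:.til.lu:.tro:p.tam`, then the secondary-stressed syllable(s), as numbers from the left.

Parse left to right into iambic (σˈσ) feet: (fun.ˈsut) (bub.ˈru:) (til.ˈlu:) (tro:p.ˈtam).
Foot heads (stressed positions): 2, 4, 6, 8.
End Rule Leftmost: primary stress on the leftmost head = syllable 2.
Secondary stress on 4, 6, 8: fun.ˈsut.bub.ˌru:.til.ˌlu:.tro:p.ˌtam.

primary 2, secondary 4, 6, 8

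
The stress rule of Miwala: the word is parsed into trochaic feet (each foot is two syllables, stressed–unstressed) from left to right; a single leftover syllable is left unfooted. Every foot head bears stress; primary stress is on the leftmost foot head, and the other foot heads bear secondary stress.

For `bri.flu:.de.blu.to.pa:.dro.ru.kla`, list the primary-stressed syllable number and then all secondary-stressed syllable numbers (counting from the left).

Parse left to right into trochaic (ˈσσ) feet: (ˈbri.flu:) (ˈde.blu) (ˈto.pa:) (ˈdro.ru) kla. Syllable 9 is left unfooted.
Foot heads (stressed positions): 1, 3, 5, 7.
End Rule Leftmost: primary stress on the leftmost head = syllable 1.
Secondary stress on 3, 5, 7: ˈbri.flu:.ˌde.blu.ˌto.pa:.ˌdro.ru.kla.

primary 1, secondary 3, 5, 7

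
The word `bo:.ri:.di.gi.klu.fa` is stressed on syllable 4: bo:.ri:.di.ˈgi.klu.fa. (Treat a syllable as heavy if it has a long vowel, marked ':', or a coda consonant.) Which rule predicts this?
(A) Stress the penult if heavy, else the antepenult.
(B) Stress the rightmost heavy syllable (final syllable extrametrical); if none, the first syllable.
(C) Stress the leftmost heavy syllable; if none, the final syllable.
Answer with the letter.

Rule A → syllable 4 ✓.
Rule B → syllable 2 (observed: 4).
Rule C → syllable 1 (observed: 4).

A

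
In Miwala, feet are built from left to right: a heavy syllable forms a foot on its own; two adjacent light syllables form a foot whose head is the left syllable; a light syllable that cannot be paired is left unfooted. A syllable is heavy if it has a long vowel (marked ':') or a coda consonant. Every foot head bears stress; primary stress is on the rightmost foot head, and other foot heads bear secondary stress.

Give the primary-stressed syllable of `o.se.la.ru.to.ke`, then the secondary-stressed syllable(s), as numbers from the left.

primary 5, secondary 1, 3

Weights: 1 o L, 2 se L, 3 la L, 4 ru L, 5 to L, 6 ke L.
Parse left to right (heavy = foot alone; LL = one foot; stranded L unfooted): (ˈo.se) (ˈla.ru) (ˈto.ke).
Foot heads: 1, 3, 5.
Primary stress on the rightmost head = syllable 5.
Secondary stress on 1, 3: ˌo.se.ˌla.ru.ˈto.ke.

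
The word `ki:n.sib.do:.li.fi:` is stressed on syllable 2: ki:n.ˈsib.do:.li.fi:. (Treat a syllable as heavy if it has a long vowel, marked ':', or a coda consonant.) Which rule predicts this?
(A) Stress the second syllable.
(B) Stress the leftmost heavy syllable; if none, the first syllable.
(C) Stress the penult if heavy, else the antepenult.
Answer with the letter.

A

Rule A → syllable 2 ✓.
Rule B → syllable 1 (observed: 2).
Rule C → syllable 3 (observed: 2).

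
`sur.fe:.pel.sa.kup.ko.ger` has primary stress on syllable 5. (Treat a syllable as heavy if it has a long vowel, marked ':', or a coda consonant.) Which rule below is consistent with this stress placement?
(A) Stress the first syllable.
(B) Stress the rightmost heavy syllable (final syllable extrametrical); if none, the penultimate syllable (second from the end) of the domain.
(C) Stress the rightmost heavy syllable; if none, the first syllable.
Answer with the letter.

Rule A → syllable 1 (observed: 5).
Rule B → syllable 5 ✓.
Rule C → syllable 7 (observed: 5).

B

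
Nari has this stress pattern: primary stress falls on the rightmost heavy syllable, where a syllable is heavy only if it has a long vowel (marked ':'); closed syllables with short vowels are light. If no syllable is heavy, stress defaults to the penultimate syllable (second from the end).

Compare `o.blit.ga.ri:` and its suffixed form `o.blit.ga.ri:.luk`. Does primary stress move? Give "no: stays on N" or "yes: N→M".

no: stays on 4

Base `o.blit.ga.ri:` (4 syllables):
  Weights: 1 o L, 2 blit L, 3 ga L, 4 ri: H.
  Heavy syllables in the domain: 4. The rightmost is syllable 4 (ri:).
  → primary stress on syllable 4.
Suffixed `o.blit.ga.ri:.luk` (5 syllables):
  Weights: 1 o L, 2 blit L, 3 ga L, 4 ri: H, 5 luk L.
  Heavy syllables in the domain: 4. The rightmost is syllable 4 (ri:).
  → primary stress on syllable 4.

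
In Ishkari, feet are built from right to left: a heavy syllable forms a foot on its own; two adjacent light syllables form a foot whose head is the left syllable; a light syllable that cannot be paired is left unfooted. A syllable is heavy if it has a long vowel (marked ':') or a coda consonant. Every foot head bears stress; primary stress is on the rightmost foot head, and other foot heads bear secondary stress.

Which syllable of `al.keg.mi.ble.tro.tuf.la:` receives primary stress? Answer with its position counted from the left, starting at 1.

7

Weights: 1 al H, 2 keg H, 3 mi L, 4 ble L, 5 tro L, 6 tuf H, 7 la: H.
Parse right to left (heavy = foot alone; LL = one foot; stranded L unfooted): (ˈal) (ˈkeg) mi (ˈble.tro) (ˈtuf) (ˈla:).
Foot heads: 1, 2, 4, 6, 7.
Primary stress on the rightmost head = syllable 7.
Primary stress: syllable 7 → al.keg.mi.ble.tro.tuf.ˈla:.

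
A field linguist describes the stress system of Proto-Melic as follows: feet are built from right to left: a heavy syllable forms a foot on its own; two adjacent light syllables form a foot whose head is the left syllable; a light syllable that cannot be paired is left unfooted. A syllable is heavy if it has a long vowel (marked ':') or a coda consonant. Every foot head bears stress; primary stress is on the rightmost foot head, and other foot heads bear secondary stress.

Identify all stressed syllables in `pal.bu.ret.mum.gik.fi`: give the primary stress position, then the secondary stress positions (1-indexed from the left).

Weights: 1 pal H, 2 bu L, 3 ret H, 4 mum H, 5 gik H, 6 fi L.
Parse right to left (heavy = foot alone; LL = one foot; stranded L unfooted): (ˈpal) bu (ˈret) (ˈmum) (ˈgik) fi.
Foot heads: 1, 3, 4, 5.
Primary stress on the rightmost head = syllable 5.
Secondary stress on 1, 3, 4: ˌpal.bu.ˌret.ˌmum.ˈgik.fi.

primary 5, secondary 1, 3, 4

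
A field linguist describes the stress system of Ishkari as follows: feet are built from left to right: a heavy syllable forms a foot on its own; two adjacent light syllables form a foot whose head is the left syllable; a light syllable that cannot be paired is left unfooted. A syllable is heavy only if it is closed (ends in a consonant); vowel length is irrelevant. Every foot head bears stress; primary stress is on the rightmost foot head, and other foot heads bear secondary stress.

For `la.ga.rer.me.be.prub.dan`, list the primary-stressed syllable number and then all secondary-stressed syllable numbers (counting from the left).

primary 7, secondary 1, 3, 4, 6

Weights: 1 la L, 2 ga L, 3 rer H, 4 me L, 5 be L, 6 prub H, 7 dan H.
Parse left to right (heavy = foot alone; LL = one foot; stranded L unfooted): (ˈla.ga) (ˈrer) (ˈme.be) (ˈprub) (ˈdan).
Foot heads: 1, 3, 4, 6, 7.
Primary stress on the rightmost head = syllable 7.
Secondary stress on 1, 3, 4, 6: ˌla.ga.ˌrer.ˌme.be.ˌprub.ˈdan.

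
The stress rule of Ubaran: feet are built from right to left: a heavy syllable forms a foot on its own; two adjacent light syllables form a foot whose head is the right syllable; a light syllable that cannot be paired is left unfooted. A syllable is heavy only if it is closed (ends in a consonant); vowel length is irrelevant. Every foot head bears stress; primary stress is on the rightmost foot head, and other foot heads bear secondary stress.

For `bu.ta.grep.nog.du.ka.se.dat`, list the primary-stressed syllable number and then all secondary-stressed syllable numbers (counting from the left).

Weights: 1 bu L, 2 ta L, 3 grep H, 4 nog H, 5 du L, 6 ka L, 7 se L, 8 dat H.
Parse right to left (heavy = foot alone; LL = one foot; stranded L unfooted): (bu.ˈta) (ˈgrep) (ˈnog) du (ka.ˈse) (ˈdat).
Foot heads: 2, 3, 4, 7, 8.
Primary stress on the rightmost head = syllable 8.
Secondary stress on 2, 3, 4, 7: bu.ˌta.ˌgrep.ˌnog.du.ka.ˌse.ˈdat.

primary 8, secondary 2, 3, 4, 7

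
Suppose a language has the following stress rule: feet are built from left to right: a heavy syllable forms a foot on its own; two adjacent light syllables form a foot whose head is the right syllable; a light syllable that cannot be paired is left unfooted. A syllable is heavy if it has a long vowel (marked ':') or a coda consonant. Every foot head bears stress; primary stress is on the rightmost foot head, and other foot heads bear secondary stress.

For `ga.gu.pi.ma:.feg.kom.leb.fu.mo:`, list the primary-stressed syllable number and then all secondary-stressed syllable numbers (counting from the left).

Weights: 1 ga L, 2 gu L, 3 pi L, 4 ma: H, 5 feg H, 6 kom H, 7 leb H, 8 fu L, 9 mo: H.
Parse left to right (heavy = foot alone; LL = one foot; stranded L unfooted): (ga.ˈgu) pi (ˈma:) (ˈfeg) (ˈkom) (ˈleb) fu (ˈmo:).
Foot heads: 2, 4, 5, 6, 7, 9.
Primary stress on the rightmost head = syllable 9.
Secondary stress on 2, 4, 5, 6, 7: ga.ˌgu.pi.ˌma:.ˌfeg.ˌkom.ˌleb.fu.ˈmo:.

primary 9, secondary 2, 4, 5, 6, 7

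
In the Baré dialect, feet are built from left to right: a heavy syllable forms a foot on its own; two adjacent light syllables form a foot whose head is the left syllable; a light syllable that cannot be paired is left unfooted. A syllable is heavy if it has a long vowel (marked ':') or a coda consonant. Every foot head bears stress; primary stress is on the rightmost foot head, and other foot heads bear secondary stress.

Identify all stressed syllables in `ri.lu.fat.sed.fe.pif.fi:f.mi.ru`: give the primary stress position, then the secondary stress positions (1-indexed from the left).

Weights: 1 ri L, 2 lu L, 3 fat H, 4 sed H, 5 fe L, 6 pif H, 7 fi:f H, 8 mi L, 9 ru L.
Parse left to right (heavy = foot alone; LL = one foot; stranded L unfooted): (ˈri.lu) (ˈfat) (ˈsed) fe (ˈpif) (ˈfi:f) (ˈmi.ru).
Foot heads: 1, 3, 4, 6, 7, 8.
Primary stress on the rightmost head = syllable 8.
Secondary stress on 1, 3, 4, 6, 7: ˌri.lu.ˌfat.ˌsed.fe.ˌpif.ˌfi:f.ˈmi.ru.

primary 8, secondary 1, 3, 4, 6, 7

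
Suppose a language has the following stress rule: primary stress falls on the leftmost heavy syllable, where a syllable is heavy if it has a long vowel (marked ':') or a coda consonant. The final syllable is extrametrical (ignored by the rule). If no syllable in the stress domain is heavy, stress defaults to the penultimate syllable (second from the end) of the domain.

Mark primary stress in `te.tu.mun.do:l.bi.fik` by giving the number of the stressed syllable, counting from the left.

3

The final syllable (6, fik) is extrametrical; the stress domain is syllables 1–5.
Weights: 1 te L, 2 tu L, 3 mun H, 4 do:l H, 5 bi L.
Heavy syllables in the domain: 3, 4. The leftmost is syllable 3 (mun).
Primary stress: syllable 3 → te.tu.ˈmun.do:l.bi.fik.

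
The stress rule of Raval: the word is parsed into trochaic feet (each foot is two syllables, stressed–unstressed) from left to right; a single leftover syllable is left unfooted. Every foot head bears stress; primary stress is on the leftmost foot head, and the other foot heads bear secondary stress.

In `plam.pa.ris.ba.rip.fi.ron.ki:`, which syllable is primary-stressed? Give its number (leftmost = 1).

Parse left to right into trochaic (ˈσσ) feet: (ˈplam.pa) (ˈris.ba) (ˈrip.fi) (ˈron.ki:).
Foot heads (stressed positions): 1, 3, 5, 7.
End Rule Leftmost: primary stress on the leftmost head = syllable 1.
Primary stress: syllable 1 → ˈplam.pa.ris.ba.rip.fi.ron.ki:.

1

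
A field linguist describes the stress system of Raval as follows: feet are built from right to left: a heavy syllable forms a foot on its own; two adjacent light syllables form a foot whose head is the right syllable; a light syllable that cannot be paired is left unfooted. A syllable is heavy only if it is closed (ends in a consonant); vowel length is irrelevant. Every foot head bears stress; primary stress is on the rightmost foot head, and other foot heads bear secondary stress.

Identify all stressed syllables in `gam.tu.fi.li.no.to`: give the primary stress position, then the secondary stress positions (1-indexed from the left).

primary 6, secondary 1, 4

Weights: 1 gam H, 2 tu L, 3 fi L, 4 li L, 5 no L, 6 to L.
Parse right to left (heavy = foot alone; LL = one foot; stranded L unfooted): (ˈgam) tu (fi.ˈli) (no.ˈto).
Foot heads: 1, 4, 6.
Primary stress on the rightmost head = syllable 6.
Secondary stress on 1, 4: ˌgam.tu.fi.ˌli.no.ˈto.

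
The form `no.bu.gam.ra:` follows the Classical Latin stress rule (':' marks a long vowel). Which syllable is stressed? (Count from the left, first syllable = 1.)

3

Classical Latin: stress the penult if heavy (long vowel or closed), else the antepenult.
Weights: 2 bu L, 3 gam H, 4 ra: H.
The penult (syllable 3, gam) is heavy, so it takes stress.
Stress on syllable 3: no.bu.ˈgam.ra:.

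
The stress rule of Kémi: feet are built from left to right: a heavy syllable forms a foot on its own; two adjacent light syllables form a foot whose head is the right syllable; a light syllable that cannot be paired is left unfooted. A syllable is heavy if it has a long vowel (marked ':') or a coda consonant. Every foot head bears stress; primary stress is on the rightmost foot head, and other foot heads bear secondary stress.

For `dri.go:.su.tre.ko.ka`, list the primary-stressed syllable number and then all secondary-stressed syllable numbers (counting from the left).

primary 6, secondary 2, 4

Weights: 1 dri L, 2 go: H, 3 su L, 4 tre L, 5 ko L, 6 ka L.
Parse left to right (heavy = foot alone; LL = one foot; stranded L unfooted): dri (ˈgo:) (su.ˈtre) (ko.ˈka).
Foot heads: 2, 4, 6.
Primary stress on the rightmost head = syllable 6.
Secondary stress on 2, 4: dri.ˌgo:.su.ˌtre.ko.ˈka.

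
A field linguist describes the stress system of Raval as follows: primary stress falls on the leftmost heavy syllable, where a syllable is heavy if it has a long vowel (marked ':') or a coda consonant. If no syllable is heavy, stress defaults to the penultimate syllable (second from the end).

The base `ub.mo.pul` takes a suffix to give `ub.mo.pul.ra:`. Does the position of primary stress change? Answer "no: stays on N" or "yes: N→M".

Base `ub.mo.pul` (3 syllables):
  Weights: 1 ub H, 2 mo L, 3 pul H.
  Heavy syllables in the domain: 1, 3. The leftmost is syllable 1 (ub).
  → primary stress on syllable 1.
Suffixed `ub.mo.pul.ra:` (4 syllables):
  Weights: 1 ub H, 2 mo L, 3 pul H, 4 ra: H.
  Heavy syllables in the domain: 1, 3, 4. The leftmost is syllable 1 (ub).
  → primary stress on syllable 1.

no: stays on 1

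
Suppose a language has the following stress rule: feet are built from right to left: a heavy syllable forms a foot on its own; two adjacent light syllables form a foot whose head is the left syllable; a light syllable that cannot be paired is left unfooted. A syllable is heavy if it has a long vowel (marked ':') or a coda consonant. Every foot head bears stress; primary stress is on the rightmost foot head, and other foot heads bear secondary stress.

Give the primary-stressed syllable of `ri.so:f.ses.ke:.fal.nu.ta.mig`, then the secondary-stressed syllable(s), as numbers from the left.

Weights: 1 ri L, 2 so:f H, 3 ses H, 4 ke: H, 5 fal H, 6 nu L, 7 ta L, 8 mig H.
Parse right to left (heavy = foot alone; LL = one foot; stranded L unfooted): ri (ˈso:f) (ˈses) (ˈke:) (ˈfal) (ˈnu.ta) (ˈmig).
Foot heads: 2, 3, 4, 5, 6, 8.
Primary stress on the rightmost head = syllable 8.
Secondary stress on 2, 3, 4, 5, 6: ri.ˌso:f.ˌses.ˌke:.ˌfal.ˌnu.ta.ˈmig.

primary 8, secondary 2, 3, 4, 5, 6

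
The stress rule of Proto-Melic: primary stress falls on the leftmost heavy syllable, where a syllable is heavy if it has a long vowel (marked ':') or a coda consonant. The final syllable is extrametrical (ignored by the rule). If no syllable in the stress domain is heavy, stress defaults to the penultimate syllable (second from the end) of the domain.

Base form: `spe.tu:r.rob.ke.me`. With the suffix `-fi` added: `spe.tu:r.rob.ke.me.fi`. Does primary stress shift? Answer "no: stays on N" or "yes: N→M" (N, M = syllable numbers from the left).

no: stays on 2

Base `spe.tu:r.rob.ke.me` (5 syllables):
  The final syllable (5, me) is extrametrical; the stress domain is syllables 1–4.
  Weights: 1 spe L, 2 tu:r H, 3 rob H, 4 ke L.
  Heavy syllables in the domain: 2, 3. The leftmost is syllable 2 (tu:r).
  → primary stress on syllable 2.
Suffixed `spe.tu:r.rob.ke.me.fi` (6 syllables):
  The final syllable (6, fi) is extrametrical; the stress domain is syllables 1–5.
  Weights: 1 spe L, 2 tu:r H, 3 rob H, 4 ke L, 5 me L.
  Heavy syllables in the domain: 2, 3. The leftmost is syllable 2 (tu:r).
  → primary stress on syllable 2.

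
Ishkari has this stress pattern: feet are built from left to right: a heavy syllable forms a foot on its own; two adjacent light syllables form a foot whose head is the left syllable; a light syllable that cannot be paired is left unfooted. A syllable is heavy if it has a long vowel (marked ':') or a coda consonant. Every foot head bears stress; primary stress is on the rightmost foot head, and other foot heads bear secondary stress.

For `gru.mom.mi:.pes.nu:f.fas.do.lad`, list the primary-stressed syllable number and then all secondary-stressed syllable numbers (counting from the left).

primary 8, secondary 2, 3, 4, 5, 6

Weights: 1 gru L, 2 mom H, 3 mi: H, 4 pes H, 5 nu:f H, 6 fas H, 7 do L, 8 lad H.
Parse left to right (heavy = foot alone; LL = one foot; stranded L unfooted): gru (ˈmom) (ˈmi:) (ˈpes) (ˈnu:f) (ˈfas) do (ˈlad).
Foot heads: 2, 3, 4, 5, 6, 8.
Primary stress on the rightmost head = syllable 8.
Secondary stress on 2, 3, 4, 5, 6: gru.ˌmom.ˌmi:.ˌpes.ˌnu:f.ˌfas.do.ˈlad.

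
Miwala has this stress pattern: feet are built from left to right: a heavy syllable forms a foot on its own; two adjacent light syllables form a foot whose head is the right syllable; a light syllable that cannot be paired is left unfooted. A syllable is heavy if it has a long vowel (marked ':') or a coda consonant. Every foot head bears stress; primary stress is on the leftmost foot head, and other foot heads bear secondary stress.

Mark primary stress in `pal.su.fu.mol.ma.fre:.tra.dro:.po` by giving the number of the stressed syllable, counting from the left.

Weights: 1 pal H, 2 su L, 3 fu L, 4 mol H, 5 ma L, 6 fre: H, 7 tra L, 8 dro: H, 9 po L.
Parse left to right (heavy = foot alone; LL = one foot; stranded L unfooted): (ˈpal) (su.ˈfu) (ˈmol) ma (ˈfre:) tra (ˈdro:) po.
Foot heads: 1, 3, 4, 6, 8.
Primary stress on the leftmost head = syllable 1.
Primary stress: syllable 1 → ˈpal.su.fu.mol.ma.fre:.tra.dro:.po.

1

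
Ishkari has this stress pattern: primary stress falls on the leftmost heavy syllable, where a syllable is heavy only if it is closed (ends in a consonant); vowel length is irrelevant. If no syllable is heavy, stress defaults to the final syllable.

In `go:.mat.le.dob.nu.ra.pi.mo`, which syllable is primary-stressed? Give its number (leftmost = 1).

Weights: 1 go: L, 2 mat H, 3 le L, 4 dob H, 5 nu L, 6 ra L, 7 pi L, 8 mo L.
Heavy syllables in the domain: 2, 4. The leftmost is syllable 2 (mat).
Primary stress: syllable 2 → go:.ˈmat.le.dob.nu.ra.pi.mo.

2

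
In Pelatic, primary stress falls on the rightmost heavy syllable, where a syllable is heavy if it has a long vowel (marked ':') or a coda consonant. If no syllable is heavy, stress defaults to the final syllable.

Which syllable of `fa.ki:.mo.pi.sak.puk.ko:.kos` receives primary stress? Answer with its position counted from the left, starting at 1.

Weights: 1 fa L, 2 ki: H, 3 mo L, 4 pi L, 5 sak H, 6 puk H, 7 ko: H, 8 kos H.
Heavy syllables in the domain: 2, 5, 6, 7, 8. The rightmost is syllable 8 (kos).
Primary stress: syllable 8 → fa.ki:.mo.pi.sak.puk.ko:.ˈkos.

8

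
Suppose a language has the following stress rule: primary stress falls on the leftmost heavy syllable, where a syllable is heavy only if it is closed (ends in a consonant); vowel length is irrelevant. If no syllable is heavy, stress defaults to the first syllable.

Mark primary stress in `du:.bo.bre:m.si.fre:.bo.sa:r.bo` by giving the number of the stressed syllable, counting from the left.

Weights: 1 du: L, 2 bo L, 3 bre:m H, 4 si L, 5 fre: L, 6 bo L, 7 sa:r H, 8 bo L.
Heavy syllables in the domain: 3, 7. The leftmost is syllable 3 (bre:m).
Primary stress: syllable 3 → du:.bo.ˈbre:m.si.fre:.bo.sa:r.bo.

3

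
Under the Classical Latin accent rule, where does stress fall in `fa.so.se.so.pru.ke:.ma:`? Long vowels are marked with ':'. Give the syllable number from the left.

6

Classical Latin: stress the penult if heavy (long vowel or closed), else the antepenult.
Weights: 5 pru L, 6 ke: H, 7 ma: H.
The penult (syllable 6, ke:) is heavy, so it takes stress.
Stress on syllable 6: fa.so.se.so.pru.ˈke:.ma:.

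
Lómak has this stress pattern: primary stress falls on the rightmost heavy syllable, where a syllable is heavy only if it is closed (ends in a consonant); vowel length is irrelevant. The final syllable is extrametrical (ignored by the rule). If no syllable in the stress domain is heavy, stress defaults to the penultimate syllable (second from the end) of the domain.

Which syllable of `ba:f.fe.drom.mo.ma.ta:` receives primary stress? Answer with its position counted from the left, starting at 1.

The final syllable (6, ta:) is extrametrical; the stress domain is syllables 1–5.
Weights: 1 ba:f H, 2 fe L, 3 drom H, 4 mo L, 5 ma L.
Heavy syllables in the domain: 1, 3. The rightmost is syllable 3 (drom).
Primary stress: syllable 3 → ba:f.fe.ˈdrom.mo.ma.ta:.

3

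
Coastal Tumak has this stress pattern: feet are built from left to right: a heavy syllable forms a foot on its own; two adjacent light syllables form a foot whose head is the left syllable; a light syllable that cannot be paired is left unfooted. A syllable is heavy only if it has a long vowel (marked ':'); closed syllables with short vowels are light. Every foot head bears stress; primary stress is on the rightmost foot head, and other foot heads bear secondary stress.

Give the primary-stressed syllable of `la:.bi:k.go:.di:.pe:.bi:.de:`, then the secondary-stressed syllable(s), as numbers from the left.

primary 7, secondary 1, 2, 3, 4, 5, 6

Weights: 1 la: H, 2 bi:k H, 3 go: H, 4 di: H, 5 pe: H, 6 bi: H, 7 de: H.
Parse left to right (heavy = foot alone; LL = one foot; stranded L unfooted): (ˈla:) (ˈbi:k) (ˈgo:) (ˈdi:) (ˈpe:) (ˈbi:) (ˈde:).
Foot heads: 1, 2, 3, 4, 5, 6, 7.
Primary stress on the rightmost head = syllable 7.
Secondary stress on 1, 2, 3, 4, 5, 6: ˌla:.ˌbi:k.ˌgo:.ˌdi:.ˌpe:.ˌbi:.ˈde:.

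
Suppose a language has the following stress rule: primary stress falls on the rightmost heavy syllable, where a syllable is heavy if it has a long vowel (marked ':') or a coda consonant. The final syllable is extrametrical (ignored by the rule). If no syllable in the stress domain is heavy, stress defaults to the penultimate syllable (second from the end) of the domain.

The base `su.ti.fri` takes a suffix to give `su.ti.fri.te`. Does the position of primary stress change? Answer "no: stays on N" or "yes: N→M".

Base `su.ti.fri` (3 syllables):
  The final syllable (3, fri) is extrametrical; the stress domain is syllables 1–2.
  Weights: 1 su L, 2 ti L.
  No heavy syllable in the domain; default to the penultimate syllable (second from the end) of the domain = syllable 1.
  → primary stress on syllable 1.
Suffixed `su.ti.fri.te` (4 syllables):
  The final syllable (4, te) is extrametrical; the stress domain is syllables 1–3.
  Weights: 1 su L, 2 ti L, 3 fri L.
  No heavy syllable in the domain; default to the penultimate syllable (second from the end) of the domain = syllable 2.
  → primary stress on syllable 2.

yes: 1→2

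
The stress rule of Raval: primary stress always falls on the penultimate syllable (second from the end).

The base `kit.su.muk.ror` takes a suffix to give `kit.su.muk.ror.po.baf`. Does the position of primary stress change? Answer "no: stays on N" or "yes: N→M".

Base `kit.su.muk.ror` (4 syllables):
  The word has 4 syllables; the penultimate syllable (second from the end) is syllable 3 (muk).
  → primary stress on syllable 3.
Suffixed `kit.su.muk.ror.po.baf` (6 syllables):
  The word has 6 syllables; the penultimate syllable (second from the end) is syllable 5 (po).
  → primary stress on syllable 5.

yes: 3→5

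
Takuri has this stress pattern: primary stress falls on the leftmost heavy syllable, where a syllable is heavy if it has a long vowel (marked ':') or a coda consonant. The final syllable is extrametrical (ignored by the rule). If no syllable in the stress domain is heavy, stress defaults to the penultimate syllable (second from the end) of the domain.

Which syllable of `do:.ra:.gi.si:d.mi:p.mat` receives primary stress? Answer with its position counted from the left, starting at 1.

1

The final syllable (6, mat) is extrametrical; the stress domain is syllables 1–5.
Weights: 1 do: H, 2 ra: H, 3 gi L, 4 si:d H, 5 mi:p H.
Heavy syllables in the domain: 1, 2, 4, 5. The leftmost is syllable 1 (do:).
Primary stress: syllable 1 → ˈdo:.ra:.gi.si:d.mi:p.mat.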